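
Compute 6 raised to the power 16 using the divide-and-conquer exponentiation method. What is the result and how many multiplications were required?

Computing 6^16 by squaring (build up from 6^1; each line after the first costs one multiplication):

6^1 = 6
6^2 = (6^1)^2 = 6^2 = 36
6^4 = (6^2)^2 = 36^2 = 1296
6^8 = (6^4)^2 = 1296^2 = 1679616
6^16 = (6^8)^2 = 1679616^2 = 2821109907456

Result: 2821109907456
Multiplications needed: 4 (4 lines after 6^1)

6^16 = 2821109907456. Using exponentiation by squaring, this requires 4 multiplications. The key idea: if the exponent is even, square the half-power; if odd, multiply by the base once.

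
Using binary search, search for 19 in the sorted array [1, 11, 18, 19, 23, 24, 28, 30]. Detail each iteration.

Binary search for 19 in [1, 11, 18, 19, 23, 24, 28, 30]:

lo=0, hi=7, mid=3, arr[mid]=19 -> Found target at index 3!

Binary search finds 19 at index 3 after 1 comparisons. The search repeatedly halves the search space by comparing with the middle element.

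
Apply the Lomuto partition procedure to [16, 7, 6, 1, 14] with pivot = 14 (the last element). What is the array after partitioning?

Lomuto partition with pivot = 14:

Initial array: [16, 7, 6, 1, 14]

arr[0]=16 > 14: no swap
arr[1]=7 <= 14: swap with position 0, array becomes [7, 16, 6, 1, 14]
arr[2]=6 <= 14: swap with position 1, array becomes [7, 6, 16, 1, 14]
arr[3]=1 <= 14: swap with position 2, array becomes [7, 6, 1, 16, 14]

Place pivot at position 3: [7, 6, 1, 14, 16]
Pivot position: 3

After partitioning with pivot 14, the array becomes [7, 6, 1, 14, 16]. The pivot is placed at index 3. All elements to the left of the pivot are <= 14, and all elements to the right are > 14.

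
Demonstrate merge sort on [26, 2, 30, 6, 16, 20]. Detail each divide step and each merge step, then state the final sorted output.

Merge sort trace:

Split: [26, 2, 30, 6, 16, 20] -> [26, 2, 30] and [6, 16, 20]
  Split: [26, 2, 30] -> [26] and [2, 30]
    Split: [2, 30] -> [2] and [30]
    Merge: [2] + [30] -> [2, 30]
  Merge: [26] + [2, 30] -> [2, 26, 30]
  Split: [6, 16, 20] -> [6] and [16, 20]
    Split: [16, 20] -> [16] and [20]
    Merge: [16] + [20] -> [16, 20]
  Merge: [6] + [16, 20] -> [6, 16, 20]
Merge: [2, 26, 30] + [6, 16, 20] -> [2, 6, 16, 20, 26, 30]

Final sorted array: [2, 6, 16, 20, 26, 30]

The merge sort proceeds by recursively splitting the array and merging sorted halves.
After all merges, the sorted array is [2, 6, 16, 20, 26, 30].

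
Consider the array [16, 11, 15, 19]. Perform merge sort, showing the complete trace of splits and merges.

Merge sort trace:

Split: [16, 11, 15, 19] -> [16, 11] and [15, 19]
  Split: [16, 11] -> [16] and [11]
  Merge: [16] + [11] -> [11, 16]
  Split: [15, 19] -> [15] and [19]
  Merge: [15] + [19] -> [15, 19]
Merge: [11, 16] + [15, 19] -> [11, 15, 16, 19]

Final sorted array: [11, 15, 16, 19]

The merge sort proceeds by recursively splitting the array and merging sorted halves.
After all merges, the sorted array is [11, 15, 16, 19].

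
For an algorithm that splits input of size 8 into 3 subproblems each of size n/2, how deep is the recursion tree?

For divide and conquer with division factor 2:

Problem sizes at each level:
Level 0: 8
Level 1: 4
Level 2: 2
Level 3: 1

The root is level 0 and the size-1 base case is level 3 (the tree spans levels 0 through 3, i.e. 4 levels counting the root), so the depth is the number of divisions: log_2(8) = 3

The recursion tree depth is log_2(8) = 3. At each level, the problem size is divided by 2, so it takes 3 divisions to reduce to a base case of size 1. The algorithm makes 3 recursive calls at each level.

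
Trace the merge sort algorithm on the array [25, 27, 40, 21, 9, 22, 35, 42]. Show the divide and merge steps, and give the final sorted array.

Merge sort trace:

Split: [25, 27, 40, 21, 9, 22, 35, 42] -> [25, 27, 40, 21] and [9, 22, 35, 42]
  Split: [25, 27, 40, 21] -> [25, 27] and [40, 21]
    Split: [25, 27] -> [25] and [27]
    Merge: [25] + [27] -> [25, 27]
    Split: [40, 21] -> [40] and [21]
    Merge: [40] + [21] -> [21, 40]
  Merge: [25, 27] + [21, 40] -> [21, 25, 27, 40]
  Split: [9, 22, 35, 42] -> [9, 22] and [35, 42]
    Split: [9, 22] -> [9] and [22]
    Merge: [9] + [22] -> [9, 22]
    Split: [35, 42] -> [35] and [42]
    Merge: [35] + [42] -> [35, 42]
  Merge: [9, 22] + [35, 42] -> [9, 22, 35, 42]
Merge: [21, 25, 27, 40] + [9, 22, 35, 42] -> [9, 21, 22, 25, 27, 35, 40, 42]

Final sorted array: [9, 21, 22, 25, 27, 35, 40, 42]

The merge sort proceeds by recursively splitting the array and merging sorted halves.
After all merges, the sorted array is [9, 21, 22, 25, 27, 35, 40, 42].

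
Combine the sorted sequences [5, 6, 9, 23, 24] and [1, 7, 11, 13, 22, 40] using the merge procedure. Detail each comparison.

Merging process:

Compare 5 vs 1: take 1 from right. Merged: [1]
Compare 5 vs 7: take 5 from left. Merged: [1, 5]
Compare 6 vs 7: take 6 from left. Merged: [1, 5, 6]
Compare 9 vs 7: take 7 from right. Merged: [1, 5, 6, 7]
Compare 9 vs 11: take 9 from left. Merged: [1, 5, 6, 7, 9]
Compare 23 vs 11: take 11 from right. Merged: [1, 5, 6, 7, 9, 11]
Compare 23 vs 13: take 13 from right. Merged: [1, 5, 6, 7, 9, 11, 13]
Compare 23 vs 22: take 22 from right. Merged: [1, 5, 6, 7, 9, 11, 13, 22]
Compare 23 vs 40: take 23 from left. Merged: [1, 5, 6, 7, 9, 11, 13, 22, 23]
Compare 24 vs 40: take 24 from left. Merged: [1, 5, 6, 7, 9, 11, 13, 22, 23, 24]
Append remaining from right: [40]. Merged: [1, 5, 6, 7, 9, 11, 13, 22, 23, 24, 40]

Final merged array: [1, 5, 6, 7, 9, 11, 13, 22, 23, 24, 40]
Total comparisons: 10

The merged array is [1, 5, 6, 7, 9, 11, 13, 22, 23, 24, 40], requiring 10 comparisons. The merge step runs in O(n) time where n is the total number of elements.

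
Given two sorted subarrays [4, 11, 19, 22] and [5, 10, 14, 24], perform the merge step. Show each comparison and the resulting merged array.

Merging process:

Compare 4 vs 5: take 4 from left. Merged: [4]
Compare 11 vs 5: take 5 from right. Merged: [4, 5]
Compare 11 vs 10: take 10 from right. Merged: [4, 5, 10]
Compare 11 vs 14: take 11 from left. Merged: [4, 5, 10, 11]
Compare 19 vs 14: take 14 from right. Merged: [4, 5, 10, 11, 14]
Compare 19 vs 24: take 19 from left. Merged: [4, 5, 10, 11, 14, 19]
Compare 22 vs 24: take 22 from left. Merged: [4, 5, 10, 11, 14, 19, 22]
Append remaining from right: [24]. Merged: [4, 5, 10, 11, 14, 19, 22, 24]

Final merged array: [4, 5, 10, 11, 14, 19, 22, 24]
Total comparisons: 7

The merged array is [4, 5, 10, 11, 14, 19, 22, 24], requiring 7 comparisons. The merge step runs in O(n) time where n is the total number of elements.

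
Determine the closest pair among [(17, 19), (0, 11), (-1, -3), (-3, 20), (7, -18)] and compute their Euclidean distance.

Computing all pairwise distances among 5 points:

d((17, 19), (0, 11)) = 18.7883
d((17, 19), (-1, -3)) = 28.4253
d((17, 19), (-3, 20)) = 20.025
d((17, 19), (7, -18)) = 38.3275
d((0, 11), (-1, -3)) = 14.0357
d((0, 11), (-3, 20)) = 9.4868 <-- minimum
d((0, 11), (7, -18)) = 29.8329
d((-1, -3), (-3, 20)) = 23.0868
d((-1, -3), (7, -18)) = 17.0
d((-3, 20), (7, -18)) = 39.2938

Closest pair: (0, 11) and (-3, 20) with distance 9.4868

The closest pair is (0, 11) and (-3, 20) with Euclidean distance 9.4868. For 5 points, brute-force pairwise comparison is shown above. For large n, the divide-and-conquer algorithm (sort by x, recurse on halves, check the dividing strip) achieves O(n log n).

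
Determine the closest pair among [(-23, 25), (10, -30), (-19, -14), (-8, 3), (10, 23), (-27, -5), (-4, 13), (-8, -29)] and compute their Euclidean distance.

Computing all pairwise distances among 8 points:

d((-23, 25), (10, -30)) = 64.1405
d((-23, 25), (-19, -14)) = 39.2046
d((-23, 25), (-8, 3)) = 26.6271
d((-23, 25), (10, 23)) = 33.0606
d((-23, 25), (-27, -5)) = 30.2655
d((-23, 25), (-4, 13)) = 22.4722
d((-23, 25), (-8, -29)) = 56.0446
d((10, -30), (-19, -14)) = 33.121
d((10, -30), (-8, 3)) = 37.5899
d((10, -30), (10, 23)) = 53.0
d((10, -30), (-27, -5)) = 44.6542
d((10, -30), (-4, 13)) = 45.2217
d((10, -30), (-8, -29)) = 18.0278
d((-19, -14), (-8, 3)) = 20.2485
d((-19, -14), (10, 23)) = 47.0106
d((-19, -14), (-27, -5)) = 12.0416
d((-19, -14), (-4, 13)) = 30.8869
d((-19, -14), (-8, -29)) = 18.6011
d((-8, 3), (10, 23)) = 26.9072
d((-8, 3), (-27, -5)) = 20.6155
d((-8, 3), (-4, 13)) = 10.7703 <-- minimum
d((-8, 3), (-8, -29)) = 32.0
d((10, 23), (-27, -5)) = 46.4004
d((10, 23), (-4, 13)) = 17.2047
d((10, 23), (-8, -29)) = 55.0273
d((-27, -5), (-4, 13)) = 29.2062
d((-27, -5), (-8, -29)) = 30.6105
d((-4, 13), (-8, -29)) = 42.19

Closest pair: (-8, 3) and (-4, 13) with distance 10.7703

The closest pair is (-8, 3) and (-4, 13) with Euclidean distance 10.7703. For 8 points, brute-force pairwise comparison is shown above. For large n, the divide-and-conquer algorithm (sort by x, recurse on halves, check the dividing strip) achieves O(n log n).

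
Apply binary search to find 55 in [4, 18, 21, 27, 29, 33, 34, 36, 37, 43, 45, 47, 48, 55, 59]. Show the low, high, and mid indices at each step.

Binary search for 55 in [4, 18, 21, 27, 29, 33, 34, 36, 37, 43, 45, 47, 48, 55, 59]:

lo=0, hi=14, mid=7, arr[mid]=36 -> 36 < 55, search right half
lo=8, hi=14, mid=11, arr[mid]=47 -> 47 < 55, search right half
lo=12, hi=14, mid=13, arr[mid]=55 -> Found target at index 13!

Binary search finds 55 at index 13 after 3 comparisons. The search repeatedly halves the search space by comparing with the middle element.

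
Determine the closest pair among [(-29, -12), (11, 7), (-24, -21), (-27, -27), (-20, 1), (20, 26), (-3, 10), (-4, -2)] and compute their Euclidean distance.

Computing all pairwise distances among 8 points:

d((-29, -12), (11, 7)) = 44.2832
d((-29, -12), (-24, -21)) = 10.2956
d((-29, -12), (-27, -27)) = 15.1327
d((-29, -12), (-20, 1)) = 15.8114
d((-29, -12), (20, 26)) = 62.0081
d((-29, -12), (-3, 10)) = 34.0588
d((-29, -12), (-4, -2)) = 26.9258
d((11, 7), (-24, -21)) = 44.8219
d((11, 7), (-27, -27)) = 50.9902
d((11, 7), (-20, 1)) = 31.5753
d((11, 7), (20, 26)) = 21.0238
d((11, 7), (-3, 10)) = 14.3178
d((11, 7), (-4, -2)) = 17.4929
d((-24, -21), (-27, -27)) = 6.7082 <-- minimum
d((-24, -21), (-20, 1)) = 22.3607
d((-24, -21), (20, 26)) = 64.3817
d((-24, -21), (-3, 10)) = 37.4433
d((-24, -21), (-4, -2)) = 27.5862
d((-27, -27), (-20, 1)) = 28.8617
d((-27, -27), (20, 26)) = 70.8378
d((-27, -27), (-3, 10)) = 44.1022
d((-27, -27), (-4, -2)) = 33.9706
d((-20, 1), (20, 26)) = 47.1699
d((-20, 1), (-3, 10)) = 19.2354
d((-20, 1), (-4, -2)) = 16.2788
d((20, 26), (-3, 10)) = 28.0179
d((20, 26), (-4, -2)) = 36.8782
d((-3, 10), (-4, -2)) = 12.0416

Closest pair: (-24, -21) and (-27, -27) with distance 6.7082

The closest pair is (-24, -21) and (-27, -27) with Euclidean distance 6.7082. For 8 points, brute-force pairwise comparison is shown above. For large n, the divide-and-conquer algorithm (sort by x, recurse on halves, check the dividing strip) achieves O(n log n).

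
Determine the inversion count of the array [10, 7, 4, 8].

Finding inversions in [10, 7, 4, 8]:

(0, 1): arr[0]=10 > arr[1]=7
(0, 2): arr[0]=10 > arr[2]=4
(0, 3): arr[0]=10 > arr[3]=8
(1, 2): arr[1]=7 > arr[2]=4

Total inversions: 4

The array has 4 inversion(s): (0,1), (0,2), (0,3), (1,2). Each pair (i,j) satisfies i < j and arr[i] > arr[j].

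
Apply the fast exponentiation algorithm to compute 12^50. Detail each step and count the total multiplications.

Computing 12^50 by squaring (build up from 12^1; each line after the first costs one multiplication):

12^1 = 12
12^2 = (12^1)^2 = 12^2 = 144
12^3 = 12 * 12^2 = 12 * 144 = 1728
12^6 = (12^3)^2 = 1728^2 = 2985984
12^12 = (12^6)^2 = 2985984^2 = 8916100448256
12^24 = (12^12)^2 = 8916100448256^2 = 79496847203390844133441536
12^25 = 12 * 12^24 = 12 * 79496847203390844133441536 = 953962166440690129601298432
12^50 = (12^25)^2 = 953962166440690129601298432^2 = 910043815000214977332758527534256632492715260325658624

Result: 910043815000214977332758527534256632492715260325658624
Multiplications needed: 7 (7 lines after 12^1)

12^50 = 910043815000214977332758527534256632492715260325658624. Using exponentiation by squaring, this requires 7 multiplications. The key idea: if the exponent is even, square the half-power; if odd, multiply by the base once.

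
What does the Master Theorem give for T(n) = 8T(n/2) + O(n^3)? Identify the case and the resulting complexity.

Master Theorem for T(n) = 8T(n/2) + O(n^3):

a = 8, b = 2, c = 3
log_b(a) = log_2(8) = 3.0000

Case 2: c = 3 = log_2(8) = 3.0000
T(n) = O(n^3 log n) = O(n^3 log n)

For T(n) = 8T(n/2) + O(n^3): log_2(8) = 3.0000. This is Case 2 of the Master Theorem (c = log_b(a), equal work at all levels), giving O(n^3 log n).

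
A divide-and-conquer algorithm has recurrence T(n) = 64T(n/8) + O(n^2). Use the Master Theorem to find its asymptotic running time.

Master Theorem for T(n) = 64T(n/8) + O(n^2):

a = 64, b = 8, c = 2
log_b(a) = log_8(64) = 2.0000

Case 2: c = 2 = log_8(64) = 2.0000
T(n) = O(n^2 log n) = O(n^2 log n)

For T(n) = 64T(n/8) + O(n^2): log_8(64) = 2.0000. This is Case 2 of the Master Theorem (c = log_b(a), equal work at all levels), giving O(n^2 log n).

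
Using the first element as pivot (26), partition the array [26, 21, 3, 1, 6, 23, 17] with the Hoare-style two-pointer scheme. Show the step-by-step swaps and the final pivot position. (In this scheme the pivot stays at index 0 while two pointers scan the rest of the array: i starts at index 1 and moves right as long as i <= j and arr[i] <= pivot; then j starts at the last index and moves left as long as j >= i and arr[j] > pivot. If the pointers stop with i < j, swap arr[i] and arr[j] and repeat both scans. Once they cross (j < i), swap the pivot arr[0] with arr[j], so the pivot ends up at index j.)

Hoare-style two-pointer partition with pivot = 26:

Initial array: [26, 21, 3, 1, 6, 23, 17]

Pointers start at i = 1, j = 6.
i ends at 7, j ends at 6: the pointers have crossed (j < i), so scanning stops.

Swap pivot arr[0] with arr[6] to place pivot at position 6: [17, 21, 3, 1, 6, 23, 26]
Pivot position: 6

After partitioning with pivot 26, the array becomes [17, 21, 3, 1, 6, 23, 26]. The pivot is placed at index 6. All elements to the left of the pivot are <= 26, and all elements to the right are > 26.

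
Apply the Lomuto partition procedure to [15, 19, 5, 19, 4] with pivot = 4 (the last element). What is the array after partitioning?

Lomuto partition with pivot = 4:

Initial array: [15, 19, 5, 19, 4]

arr[0]=15 > 4: no swap
arr[1]=19 > 4: no swap
arr[2]=5 > 4: no swap
arr[3]=19 > 4: no swap

Place pivot at position 0: [4, 19, 5, 19, 15]
Pivot position: 0

After partitioning with pivot 4, the array becomes [4, 19, 5, 19, 15]. The pivot is placed at index 0. All elements to the left of the pivot are <= 4, and all elements to the right are > 4.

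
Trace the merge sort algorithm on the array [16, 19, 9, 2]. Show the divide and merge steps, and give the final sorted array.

Merge sort trace:

Split: [16, 19, 9, 2] -> [16, 19] and [9, 2]
  Split: [16, 19] -> [16] and [19]
  Merge: [16] + [19] -> [16, 19]
  Split: [9, 2] -> [9] and [2]
  Merge: [9] + [2] -> [2, 9]
Merge: [16, 19] + [2, 9] -> [2, 9, 16, 19]

Final sorted array: [2, 9, 16, 19]

The merge sort proceeds by recursively splitting the array and merging sorted halves.
After all merges, the sorted array is [2, 9, 16, 19].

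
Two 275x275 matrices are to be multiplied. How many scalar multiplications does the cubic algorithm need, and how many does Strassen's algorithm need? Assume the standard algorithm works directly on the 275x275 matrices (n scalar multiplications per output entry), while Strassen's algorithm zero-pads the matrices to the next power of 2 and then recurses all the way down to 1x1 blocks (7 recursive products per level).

Matrix multiplication for 275x275 matrices:

Strassen's algorithm requires power-of-2 dimensions. Pad 275x275 to 512x512 (next power of 2).

Standard algorithm: 275^3 = 20796875 multiplications
Strassen's algorithm: 7^(log2(512)) = 7^9 = 40353607 multiplications
Difference: 20796875 - 40353607 = -19556732 (Strassen uses MORE here due to padding overhead — for small or just-over-power-of-2 n, padding can outweigh the per-level savings)

Standard: 20796875 multiplications (275^3). Strassen: 40353607 multiplications (7^9, after padding to 512x512). Strassen reduces 8 recursive multiplications to 7 at each level.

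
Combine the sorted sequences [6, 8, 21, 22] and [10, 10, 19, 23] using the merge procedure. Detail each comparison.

Merging process:

Compare 6 vs 10: take 6 from left. Merged: [6]
Compare 8 vs 10: take 8 from left. Merged: [6, 8]
Compare 21 vs 10: take 10 from right. Merged: [6, 8, 10]
Compare 21 vs 10: take 10 from right. Merged: [6, 8, 10, 10]
Compare 21 vs 19: take 19 from right. Merged: [6, 8, 10, 10, 19]
Compare 21 vs 23: take 21 from left. Merged: [6, 8, 10, 10, 19, 21]
Compare 22 vs 23: take 22 from left. Merged: [6, 8, 10, 10, 19, 21, 22]
Append remaining from right: [23]. Merged: [6, 8, 10, 10, 19, 21, 22, 23]

Final merged array: [6, 8, 10, 10, 19, 21, 22, 23]
Total comparisons: 7

The merged array is [6, 8, 10, 10, 19, 21, 22, 23], requiring 7 comparisons. The merge step runs in O(n) time where n is the total number of elements.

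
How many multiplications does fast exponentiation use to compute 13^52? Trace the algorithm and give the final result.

Computing 13^52 by squaring (build up from 13^1; each line after the first costs one multiplication):

13^1 = 13
13^2 = (13^1)^2 = 13^2 = 169
13^3 = 13 * 13^2 = 13 * 169 = 2197
13^6 = (13^3)^2 = 2197^2 = 4826809
13^12 = (13^6)^2 = 4826809^2 = 23298085122481
13^13 = 13 * 13^12 = 13 * 23298085122481 = 302875106592253
13^26 = (13^13)^2 = 302875106592253^2 = 91733330193268616658399616009
13^52 = (13^26)^2 = 91733330193268616658399616009^2 = 8415003868347247618489696679505181495471801448798649088081

Result: 8415003868347247618489696679505181495471801448798649088081
Multiplications needed: 7 (7 lines after 13^1)

13^52 = 8415003868347247618489696679505181495471801448798649088081. Using exponentiation by squaring, this requires 7 multiplications. The key idea: if the exponent is even, square the half-power; if odd, multiply by the base once.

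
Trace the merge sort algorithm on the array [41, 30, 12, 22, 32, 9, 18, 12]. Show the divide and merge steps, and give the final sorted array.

Merge sort trace:

Split: [41, 30, 12, 22, 32, 9, 18, 12] -> [41, 30, 12, 22] and [32, 9, 18, 12]
  Split: [41, 30, 12, 22] -> [41, 30] and [12, 22]
    Split: [41, 30] -> [41] and [30]
    Merge: [41] + [30] -> [30, 41]
    Split: [12, 22] -> [12] and [22]
    Merge: [12] + [22] -> [12, 22]
  Merge: [30, 41] + [12, 22] -> [12, 22, 30, 41]
  Split: [32, 9, 18, 12] -> [32, 9] and [18, 12]
    Split: [32, 9] -> [32] and [9]
    Merge: [32] + [9] -> [9, 32]
    Split: [18, 12] -> [18] and [12]
    Merge: [18] + [12] -> [12, 18]
  Merge: [9, 32] + [12, 18] -> [9, 12, 18, 32]
Merge: [12, 22, 30, 41] + [9, 12, 18, 32] -> [9, 12, 12, 18, 22, 30, 32, 41]

Final sorted array: [9, 12, 12, 18, 22, 30, 32, 41]

The merge sort proceeds by recursively splitting the array and merging sorted halves.
After all merges, the sorted array is [9, 12, 12, 18, 22, 30, 32, 41].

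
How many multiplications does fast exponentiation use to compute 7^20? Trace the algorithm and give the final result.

Computing 7^20 by squaring (build up from 7^1; each line after the first costs one multiplication):

7^1 = 7
7^2 = (7^1)^2 = 7^2 = 49
7^4 = (7^2)^2 = 49^2 = 2401
7^5 = 7 * 7^4 = 7 * 2401 = 16807
7^10 = (7^5)^2 = 16807^2 = 282475249
7^20 = (7^10)^2 = 282475249^2 = 79792266297612001

Result: 79792266297612001
Multiplications needed: 5 (5 lines after 7^1)

7^20 = 79792266297612001. Using exponentiation by squaring, this requires 5 multiplications. The key idea: if the exponent is even, square the half-power; if odd, multiply by the base once.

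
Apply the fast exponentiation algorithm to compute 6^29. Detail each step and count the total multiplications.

Computing 6^29 by squaring (build up from 6^1; each line after the first costs one multiplication):

6^1 = 6
6^2 = (6^1)^2 = 6^2 = 36
6^3 = 6 * 6^2 = 6 * 36 = 216
6^6 = (6^3)^2 = 216^2 = 46656
6^7 = 6 * 6^6 = 6 * 46656 = 279936
6^14 = (6^7)^2 = 279936^2 = 78364164096
6^28 = (6^14)^2 = 78364164096^2 = 6140942214464815497216
6^29 = 6 * 6^28 = 6 * 6140942214464815497216 = 36845653286788892983296

Result: 36845653286788892983296
Multiplications needed: 7 (7 lines after 6^1)

6^29 = 36845653286788892983296. Using exponentiation by squaring, this requires 7 multiplications. The key idea: if the exponent is even, square the half-power; if odd, multiply by the base once.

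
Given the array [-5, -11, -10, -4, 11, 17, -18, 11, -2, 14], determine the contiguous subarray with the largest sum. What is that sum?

Using Kadane's algorithm on [-5, -11, -10, -4, 11, 17, -18, 11, -2, 14]:

Scanning through the array:
Position 1 (value -11): max_ending_here = -11, max_so_far = -5
Position 2 (value -10): max_ending_here = -10, max_so_far = -5
Position 3 (value -4): max_ending_here = -4, max_so_far = -4
Position 4 (value 11): max_ending_here = 11, max_so_far = 11
Position 5 (value 17): max_ending_here = 28, max_so_far = 28
Position 6 (value -18): max_ending_here = 10, max_so_far = 28
Position 7 (value 11): max_ending_here = 21, max_so_far = 28
Position 8 (value -2): max_ending_here = 19, max_so_far = 28
Position 9 (value 14): max_ending_here = 33, max_so_far = 33

Maximum subarray: [11, 17, -18, 11, -2, 14]
Maximum sum: 33

The maximum subarray is [11, 17, -18, 11, -2, 14] with sum 33. This subarray runs from index 4 to index 9.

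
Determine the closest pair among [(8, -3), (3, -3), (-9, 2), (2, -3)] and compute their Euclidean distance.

Computing all pairwise distances among 4 points:

d((8, -3), (3, -3)) = 5.0
d((8, -3), (-9, 2)) = 17.72
d((8, -3), (2, -3)) = 6.0
d((3, -3), (-9, 2)) = 13.0
d((3, -3), (2, -3)) = 1.0 <-- minimum
d((-9, 2), (2, -3)) = 12.083

Closest pair: (3, -3) and (2, -3) with distance 1.0

The closest pair is (3, -3) and (2, -3) with Euclidean distance 1.0. For 4 points, brute-force pairwise comparison is shown above. For large n, the divide-and-conquer algorithm (sort by x, recurse on halves, check the dividing strip) achieves O(n log n).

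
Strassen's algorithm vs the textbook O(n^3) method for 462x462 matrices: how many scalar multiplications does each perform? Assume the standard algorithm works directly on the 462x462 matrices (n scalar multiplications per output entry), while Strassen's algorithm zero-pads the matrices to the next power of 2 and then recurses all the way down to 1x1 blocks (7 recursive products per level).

Matrix multiplication for 462x462 matrices:

Strassen's algorithm requires power-of-2 dimensions. Pad 462x462 to 512x512 (next power of 2).

Standard algorithm: 462^3 = 98611128 multiplications
Strassen's algorithm: 7^(log2(512)) = 7^9 = 40353607 multiplications
Savings: 98611128 - 40353607 = 58257521 multiplications

Standard: 98611128 multiplications (462^3). Strassen: 40353607 multiplications (7^9, after padding to 512x512). Strassen reduces 8 recursive multiplications to 7 at each level.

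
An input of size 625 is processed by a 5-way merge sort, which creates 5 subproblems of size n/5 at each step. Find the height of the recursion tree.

For divide and conquer with division factor 5:

Problem sizes at each level:
Level 0: 625
Level 1: 125
Level 2: 25
Level 3: 5
Level 4: 1

The root is level 0 and the size-1 base case is level 4 (the tree spans levels 0 through 4, i.e. 5 levels counting the root), so the depth is the number of divisions: log_5(625) = 4

The recursion tree depth is log_5(625) = 4. At each level, the problem size is divided by 5, so it takes 4 divisions to reduce to a base case of size 1. The algorithm makes 5 recursive calls at each level.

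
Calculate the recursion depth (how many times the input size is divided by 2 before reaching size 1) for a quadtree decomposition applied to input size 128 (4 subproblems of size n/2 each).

For divide and conquer with division factor 2:

Problem sizes at each level:
Level 0: 128
Level 1: 64
Level 2: 32
Level 3: 16
Level 4: 8
Level 5: 4
Level 6: 2
Level 7: 1

The root is level 0 and the size-1 base case is level 7 (the tree spans levels 0 through 7, i.e. 8 levels counting the root), so the depth is the number of divisions: log_2(128) = 7

The recursion tree depth is log_2(128) = 7. At each level, the problem size is divided by 2, so it takes 7 divisions to reduce to a base case of size 1. The algorithm makes 4 recursive calls at each level.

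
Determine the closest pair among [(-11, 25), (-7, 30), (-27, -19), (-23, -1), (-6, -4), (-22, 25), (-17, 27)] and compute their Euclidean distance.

Computing all pairwise distances among 7 points:

d((-11, 25), (-7, 30)) = 6.4031
d((-11, 25), (-27, -19)) = 46.8188
d((-11, 25), (-23, -1)) = 28.6356
d((-11, 25), (-6, -4)) = 29.4279
d((-11, 25), (-22, 25)) = 11.0
d((-11, 25), (-17, 27)) = 6.3246
d((-7, 30), (-27, -19)) = 52.9245
d((-7, 30), (-23, -1)) = 34.8855
d((-7, 30), (-6, -4)) = 34.0147
d((-7, 30), (-22, 25)) = 15.8114
d((-7, 30), (-17, 27)) = 10.4403
d((-27, -19), (-23, -1)) = 18.4391
d((-27, -19), (-6, -4)) = 25.807
d((-27, -19), (-22, 25)) = 44.2832
d((-27, -19), (-17, 27)) = 47.0744
d((-23, -1), (-6, -4)) = 17.2627
d((-23, -1), (-22, 25)) = 26.0192
d((-23, -1), (-17, 27)) = 28.6356
d((-6, -4), (-22, 25)) = 33.121
d((-6, -4), (-17, 27)) = 32.8938
d((-22, 25), (-17, 27)) = 5.3852 <-- minimum

Closest pair: (-22, 25) and (-17, 27) with distance 5.3852

The closest pair is (-22, 25) and (-17, 27) with Euclidean distance 5.3852. For 7 points, brute-force pairwise comparison is shown above. For large n, the divide-and-conquer algorithm (sort by x, recurse on halves, check the dividing strip) achieves O(n log n).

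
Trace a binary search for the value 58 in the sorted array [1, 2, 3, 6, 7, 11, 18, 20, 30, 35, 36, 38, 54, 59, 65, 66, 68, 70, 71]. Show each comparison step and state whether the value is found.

Binary search for 58 in [1, 2, 3, 6, 7, 11, 18, 20, 30, 35, 36, 38, 54, 59, 65, 66, 68, 70, 71]:

lo=0, hi=18, mid=9, arr[mid]=35 -> 35 < 58, search right half
lo=10, hi=18, mid=14, arr[mid]=65 -> 65 > 58, search left half
lo=10, hi=13, mid=11, arr[mid]=38 -> 38 < 58, search right half
lo=12, hi=13, mid=12, arr[mid]=54 -> 54 < 58, search right half
lo=13, hi=13, mid=13, arr[mid]=59 -> 59 > 58, search left half
lo=13 > hi=12, target 58 not found

Binary search determines that 58 is not in the array after 5 comparisons. The search space was exhausted without finding the target.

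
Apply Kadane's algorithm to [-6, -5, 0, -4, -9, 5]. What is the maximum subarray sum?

Using Kadane's algorithm on [-6, -5, 0, -4, -9, 5]:

Scanning through the array:
Position 1 (value -5): max_ending_here = -5, max_so_far = -5
Position 2 (value 0): max_ending_here = 0, max_so_far = 0
Position 3 (value -4): max_ending_here = -4, max_so_far = 0
Position 4 (value -9): max_ending_here = -9, max_so_far = 0
Position 5 (value 5): max_ending_here = 5, max_so_far = 5

Maximum subarray: [5]
Maximum sum: 5

The maximum subarray is [5] with sum 5. This subarray runs from index 5 to index 5.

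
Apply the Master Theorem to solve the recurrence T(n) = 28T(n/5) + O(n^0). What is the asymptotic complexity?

Master Theorem for T(n) = 28T(n/5) + O(n^0):

a = 28, b = 5, c = 0
log_b(a) = log_5(28) = 2.0704

Case 1: c = 0 < log_5(28) = 2.0704
T(n) = O(n^(log_5 28))

For T(n) = 28T(n/5) + O(n^0): log_5(28) = 2.0704. This is Case 1 of the Master Theorem (c < log_b(a), work dominated by leaves), giving O(n^(log_5 28)).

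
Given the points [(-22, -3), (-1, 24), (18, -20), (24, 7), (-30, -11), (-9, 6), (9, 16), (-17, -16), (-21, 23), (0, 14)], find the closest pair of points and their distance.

Computing all pairwise distances among 10 points:

d((-22, -3), (-1, 24)) = 34.2053
d((-22, -3), (18, -20)) = 43.4626
d((-22, -3), (24, 7)) = 47.0744
d((-22, -3), (-30, -11)) = 11.3137
d((-22, -3), (-9, 6)) = 15.8114
d((-22, -3), (9, 16)) = 36.3593
d((-22, -3), (-17, -16)) = 13.9284
d((-22, -3), (-21, 23)) = 26.0192
d((-22, -3), (0, 14)) = 27.8029
d((-1, 24), (18, -20)) = 47.927
d((-1, 24), (24, 7)) = 30.2324
d((-1, 24), (-30, -11)) = 45.4533
d((-1, 24), (-9, 6)) = 19.6977
d((-1, 24), (9, 16)) = 12.8062
d((-1, 24), (-17, -16)) = 43.0813
d((-1, 24), (-21, 23)) = 20.025
d((-1, 24), (0, 14)) = 10.0499
d((18, -20), (24, 7)) = 27.6586
d((18, -20), (-30, -11)) = 48.8365
d((18, -20), (-9, 6)) = 37.4833
d((18, -20), (9, 16)) = 37.108
d((18, -20), (-17, -16)) = 35.2278
d((18, -20), (-21, 23)) = 58.0517
d((18, -20), (0, 14)) = 38.4708
d((24, 7), (-30, -11)) = 56.921
d((24, 7), (-9, 6)) = 33.0151
d((24, 7), (9, 16)) = 17.4929
d((24, 7), (-17, -16)) = 47.0106
d((24, 7), (-21, 23)) = 47.7598
d((24, 7), (0, 14)) = 25.0
d((-30, -11), (-9, 6)) = 27.0185
d((-30, -11), (9, 16)) = 47.4342
d((-30, -11), (-17, -16)) = 13.9284
d((-30, -11), (-21, 23)) = 35.171
d((-30, -11), (0, 14)) = 39.0512
d((-9, 6), (9, 16)) = 20.5913
d((-9, 6), (-17, -16)) = 23.4094
d((-9, 6), (-21, 23)) = 20.8087
d((-9, 6), (0, 14)) = 12.0416
d((9, 16), (-17, -16)) = 41.2311
d((9, 16), (-21, 23)) = 30.8058
d((9, 16), (0, 14)) = 9.2195 <-- minimum
d((-17, -16), (-21, 23)) = 39.2046
d((-17, -16), (0, 14)) = 34.4819
d((-21, 23), (0, 14)) = 22.8473

Closest pair: (9, 16) and (0, 14) with distance 9.2195

The closest pair is (9, 16) and (0, 14) with Euclidean distance 9.2195. For 10 points, brute-force pairwise comparison is shown above. For large n, the divide-and-conquer algorithm (sort by x, recurse on halves, check the dividing strip) achieves O(n log n).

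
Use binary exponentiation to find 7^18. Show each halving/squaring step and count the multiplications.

Computing 7^18 by squaring (build up from 7^1; each line after the first costs one multiplication):

7^1 = 7
7^2 = (7^1)^2 = 7^2 = 49
7^4 = (7^2)^2 = 49^2 = 2401
7^8 = (7^4)^2 = 2401^2 = 5764801
7^9 = 7 * 7^8 = 7 * 5764801 = 40353607
7^18 = (7^9)^2 = 40353607^2 = 1628413597910449

Result: 1628413597910449
Multiplications needed: 5 (5 lines after 7^1)

7^18 = 1628413597910449. Using exponentiation by squaring, this requires 5 multiplications. The key idea: if the exponent is even, square the half-power; if odd, multiply by the base once.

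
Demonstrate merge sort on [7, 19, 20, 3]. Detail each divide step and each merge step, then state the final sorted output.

Merge sort trace:

Split: [7, 19, 20, 3] -> [7, 19] and [20, 3]
  Split: [7, 19] -> [7] and [19]
  Merge: [7] + [19] -> [7, 19]
  Split: [20, 3] -> [20] and [3]
  Merge: [20] + [3] -> [3, 20]
Merge: [7, 19] + [3, 20] -> [3, 7, 19, 20]

Final sorted array: [3, 7, 19, 20]

The merge sort proceeds by recursively splitting the array and merging sorted halves.
After all merges, the sorted array is [3, 7, 19, 20].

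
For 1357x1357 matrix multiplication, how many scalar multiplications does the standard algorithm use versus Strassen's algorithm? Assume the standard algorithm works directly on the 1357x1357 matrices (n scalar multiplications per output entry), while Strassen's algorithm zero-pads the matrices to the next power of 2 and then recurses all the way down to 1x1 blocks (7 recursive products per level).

Matrix multiplication for 1357x1357 matrices:

Strassen's algorithm requires power-of-2 dimensions. Pad 1357x1357 to 2048x2048 (next power of 2).

Standard algorithm: 1357^3 = 2498846293 multiplications
Strassen's algorithm: 7^(log2(2048)) = 7^11 = 1977326743 multiplications
Savings: 2498846293 - 1977326743 = 521519550 multiplications

Standard: 2498846293 multiplications (1357^3). Strassen: 1977326743 multiplications (7^11, after padding to 2048x2048). Strassen reduces 8 recursive multiplications to 7 at each level.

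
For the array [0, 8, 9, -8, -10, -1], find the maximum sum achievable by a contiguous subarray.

Using Kadane's algorithm on [0, 8, 9, -8, -10, -1]:

Scanning through the array:
Position 1 (value 8): max_ending_here = 8, max_so_far = 8
Position 2 (value 9): max_ending_here = 17, max_so_far = 17
Position 3 (value -8): max_ending_here = 9, max_so_far = 17
Position 4 (value -10): max_ending_here = -1, max_so_far = 17
Position 5 (value -1): max_ending_here = -1, max_so_far = 17

Maximum subarray: [0, 8, 9]
Maximum sum: 17

The maximum subarray is [0, 8, 9] with sum 17. This subarray runs from index 0 to index 2.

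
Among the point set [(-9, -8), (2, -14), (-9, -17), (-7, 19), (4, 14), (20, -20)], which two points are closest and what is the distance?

Computing all pairwise distances among 6 points:

d((-9, -8), (2, -14)) = 12.53
d((-9, -8), (-9, -17)) = 9.0 <-- minimum
d((-9, -8), (-7, 19)) = 27.074
d((-9, -8), (4, 14)) = 25.5539
d((-9, -8), (20, -20)) = 31.3847
d((2, -14), (-9, -17)) = 11.4018
d((2, -14), (-7, 19)) = 34.2053
d((2, -14), (4, 14)) = 28.0713
d((2, -14), (20, -20)) = 18.9737
d((-9, -17), (-7, 19)) = 36.0555
d((-9, -17), (4, 14)) = 33.6155
d((-9, -17), (20, -20)) = 29.1548
d((-7, 19), (4, 14)) = 12.083
d((-7, 19), (20, -20)) = 47.4342
d((4, 14), (20, -20)) = 37.5766

Closest pair: (-9, -8) and (-9, -17) with distance 9.0

The closest pair is (-9, -8) and (-9, -17) with Euclidean distance 9.0. For 6 points, brute-force pairwise comparison is shown above. For large n, the divide-and-conquer algorithm (sort by x, recurse on halves, check the dividing strip) achieves O(n log n).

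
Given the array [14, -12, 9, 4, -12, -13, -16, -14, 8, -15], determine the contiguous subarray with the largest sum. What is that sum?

Using Kadane's algorithm on [14, -12, 9, 4, -12, -13, -16, -14, 8, -15]:

Scanning through the array:
Position 1 (value -12): max_ending_here = 2, max_so_far = 14
Position 2 (value 9): max_ending_here = 11, max_so_far = 14
Position 3 (value 4): max_ending_here = 15, max_so_far = 15
Position 4 (value -12): max_ending_here = 3, max_so_far = 15
Position 5 (value -13): max_ending_here = -10, max_so_far = 15
Position 6 (value -16): max_ending_here = -16, max_so_far = 15
Position 7 (value -14): max_ending_here = -14, max_so_far = 15
Position 8 (value 8): max_ending_here = 8, max_so_far = 15
Position 9 (value -15): max_ending_here = -7, max_so_far = 15

Maximum subarray: [14, -12, 9, 4]
Maximum sum: 15

The maximum subarray is [14, -12, 9, 4] with sum 15. This subarray runs from index 0 to index 3.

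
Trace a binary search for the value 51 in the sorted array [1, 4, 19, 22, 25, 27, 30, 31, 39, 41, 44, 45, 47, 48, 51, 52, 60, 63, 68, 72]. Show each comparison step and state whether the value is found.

Binary search for 51 in [1, 4, 19, 22, 25, 27, 30, 31, 39, 41, 44, 45, 47, 48, 51, 52, 60, 63, 68, 72]:

lo=0, hi=19, mid=9, arr[mid]=41 -> 41 < 51, search right half
lo=10, hi=19, mid=14, arr[mid]=51 -> Found target at index 14!

Binary search finds 51 at index 14 after 2 comparisons. The search repeatedly halves the search space by comparing with the middle element.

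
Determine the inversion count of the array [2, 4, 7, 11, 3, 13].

Finding inversions in [2, 4, 7, 11, 3, 13]:

(1, 4): arr[1]=4 > arr[4]=3
(2, 4): arr[2]=7 > arr[4]=3
(3, 4): arr[3]=11 > arr[4]=3

Total inversions: 3

The array has 3 inversion(s): (1,4), (2,4), (3,4). Each pair (i,j) satisfies i < j and arr[i] > arr[j].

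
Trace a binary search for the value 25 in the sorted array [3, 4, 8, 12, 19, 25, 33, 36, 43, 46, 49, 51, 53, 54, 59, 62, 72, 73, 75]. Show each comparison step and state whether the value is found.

Binary search for 25 in [3, 4, 8, 12, 19, 25, 33, 36, 43, 46, 49, 51, 53, 54, 59, 62, 72, 73, 75]:

lo=0, hi=18, mid=9, arr[mid]=46 -> 46 > 25, search left half
lo=0, hi=8, mid=4, arr[mid]=19 -> 19 < 25, search right half
lo=5, hi=8, mid=6, arr[mid]=33 -> 33 > 25, search left half
lo=5, hi=5, mid=5, arr[mid]=25 -> Found target at index 5!

Binary search finds 25 at index 5 after 4 comparisons. The search repeatedly halves the search space by comparing with the middle element.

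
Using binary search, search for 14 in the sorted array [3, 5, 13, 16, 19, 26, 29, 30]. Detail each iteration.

Binary search for 14 in [3, 5, 13, 16, 19, 26, 29, 30]:

lo=0, hi=7, mid=3, arr[mid]=16 -> 16 > 14, search left half
lo=0, hi=2, mid=1, arr[mid]=5 -> 5 < 14, search right half
lo=2, hi=2, mid=2, arr[mid]=13 -> 13 < 14, search right half
lo=3 > hi=2, target 14 not found

Binary search determines that 14 is not in the array after 3 comparisons. The search space was exhausted without finding the target.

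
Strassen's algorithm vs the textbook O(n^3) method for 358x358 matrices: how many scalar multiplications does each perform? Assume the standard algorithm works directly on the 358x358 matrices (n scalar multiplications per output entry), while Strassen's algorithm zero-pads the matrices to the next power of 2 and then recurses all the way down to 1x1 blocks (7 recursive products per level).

Matrix multiplication for 358x358 matrices:

Strassen's algorithm requires power-of-2 dimensions. Pad 358x358 to 512x512 (next power of 2).

Standard algorithm: 358^3 = 45882712 multiplications
Strassen's algorithm: 7^(log2(512)) = 7^9 = 40353607 multiplications
Savings: 45882712 - 40353607 = 5529105 multiplications

Standard: 45882712 multiplications (358^3). Strassen: 40353607 multiplications (7^9, after padding to 512x512). Strassen reduces 8 recursive multiplications to 7 at each level.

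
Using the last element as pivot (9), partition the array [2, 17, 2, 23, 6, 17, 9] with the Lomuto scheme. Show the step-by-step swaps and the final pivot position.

Lomuto partition with pivot = 9:

Initial array: [2, 17, 2, 23, 6, 17, 9]

arr[0]=2 <= 9: swap with position 0, array becomes [2, 17, 2, 23, 6, 17, 9]
arr[1]=17 > 9: no swap
arr[2]=2 <= 9: swap with position 1, array becomes [2, 2, 17, 23, 6, 17, 9]
arr[3]=23 > 9: no swap
arr[4]=6 <= 9: swap with position 2, array becomes [2, 2, 6, 23, 17, 17, 9]
arr[5]=17 > 9: no swap

Place pivot at position 3: [2, 2, 6, 9, 17, 17, 23]
Pivot position: 3

After partitioning with pivot 9, the array becomes [2, 2, 6, 9, 17, 17, 23]. The pivot is placed at index 3. All elements to the left of the pivot are <= 9, and all elements to the right are > 9.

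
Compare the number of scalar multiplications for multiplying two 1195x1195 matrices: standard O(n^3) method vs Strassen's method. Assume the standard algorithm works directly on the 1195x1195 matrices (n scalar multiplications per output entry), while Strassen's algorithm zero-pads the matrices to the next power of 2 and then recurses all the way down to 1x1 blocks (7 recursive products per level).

Matrix multiplication for 1195x1195 matrices:

Strassen's algorithm requires power-of-2 dimensions. Pad 1195x1195 to 2048x2048 (next power of 2).

Standard algorithm: 1195^3 = 1706489875 multiplications
Strassen's algorithm: 7^(log2(2048)) = 7^11 = 1977326743 multiplications
Difference: 1706489875 - 1977326743 = -270836868 (Strassen uses MORE here due to padding overhead — for small or just-over-power-of-2 n, padding can outweigh the per-level savings)

Standard: 1706489875 multiplications (1195^3). Strassen: 1977326743 multiplications (7^11, after padding to 2048x2048). Strassen reduces 8 recursive multiplications to 7 at each level.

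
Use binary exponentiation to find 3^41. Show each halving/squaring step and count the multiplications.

Computing 3^41 by squaring (build up from 3^1; each line after the first costs one multiplication):

3^1 = 3
3^2 = (3^1)^2 = 3^2 = 9
3^4 = (3^2)^2 = 9^2 = 81
3^5 = 3 * 3^4 = 3 * 81 = 243
3^10 = (3^5)^2 = 243^2 = 59049
3^20 = (3^10)^2 = 59049^2 = 3486784401
3^40 = (3^20)^2 = 3486784401^2 = 12157665459056928801
3^41 = 3 * 3^40 = 3 * 12157665459056928801 = 36472996377170786403

Result: 36472996377170786403
Multiplications needed: 7 (7 lines after 3^1)

3^41 = 36472996377170786403. Using exponentiation by squaring, this requires 7 multiplications. The key idea: if the exponent is even, square the half-power; if odd, multiply by the base once.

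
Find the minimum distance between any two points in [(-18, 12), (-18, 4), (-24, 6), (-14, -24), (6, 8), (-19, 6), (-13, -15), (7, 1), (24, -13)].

Computing all pairwise distances among 9 points:

d((-18, 12), (-18, 4)) = 8.0
d((-18, 12), (-24, 6)) = 8.4853
d((-18, 12), (-14, -24)) = 36.2215
d((-18, 12), (6, 8)) = 24.3311
d((-18, 12), (-19, 6)) = 6.0828
d((-18, 12), (-13, -15)) = 27.4591
d((-18, 12), (7, 1)) = 27.313
d((-18, 12), (24, -13)) = 48.8774
d((-18, 4), (-24, 6)) = 6.3246
d((-18, 4), (-14, -24)) = 28.2843
d((-18, 4), (6, 8)) = 24.3311
d((-18, 4), (-19, 6)) = 2.2361 <-- minimum
d((-18, 4), (-13, -15)) = 19.6469
d((-18, 4), (7, 1)) = 25.1794
d((-18, 4), (24, -13)) = 45.31
d((-24, 6), (-14, -24)) = 31.6228
d((-24, 6), (6, 8)) = 30.0666
d((-24, 6), (-19, 6)) = 5.0
d((-24, 6), (-13, -15)) = 23.7065
d((-24, 6), (7, 1)) = 31.4006
d((-24, 6), (24, -13)) = 51.6236
d((-14, -24), (6, 8)) = 37.7359
d((-14, -24), (-19, 6)) = 30.4138
d((-14, -24), (-13, -15)) = 9.0554
d((-14, -24), (7, 1)) = 32.6497
d((-14, -24), (24, -13)) = 39.5601
d((6, 8), (-19, 6)) = 25.0799
d((6, 8), (-13, -15)) = 29.8329
d((6, 8), (7, 1)) = 7.0711
d((6, 8), (24, -13)) = 27.6586
d((-19, 6), (-13, -15)) = 21.8403
d((-19, 6), (7, 1)) = 26.4764
d((-19, 6), (24, -13)) = 47.0106
d((-13, -15), (7, 1)) = 25.6125
d((-13, -15), (24, -13)) = 37.054
d((7, 1), (24, -13)) = 22.0227

Closest pair: (-18, 4) and (-19, 6) with distance 2.2361

The closest pair is (-18, 4) and (-19, 6) with Euclidean distance 2.2361. For 9 points, brute-force pairwise comparison is shown above. For large n, the divide-and-conquer algorithm (sort by x, recurse on halves, check the dividing strip) achieves O(n log n).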